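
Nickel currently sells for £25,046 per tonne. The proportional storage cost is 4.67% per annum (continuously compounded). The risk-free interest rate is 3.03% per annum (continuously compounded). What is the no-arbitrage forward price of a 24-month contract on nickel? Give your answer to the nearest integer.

£29,216 per tonne

Net carry = r + u − y = 0.0303 + 0.0467 − 0.0000 = 0.0770
F = S·e^((r+u−y)T) = 25046 · e^(0.0770 × 24/12) = 25046 · e^0.154000
= 25046 × 1.166491 = £29,216 per tonne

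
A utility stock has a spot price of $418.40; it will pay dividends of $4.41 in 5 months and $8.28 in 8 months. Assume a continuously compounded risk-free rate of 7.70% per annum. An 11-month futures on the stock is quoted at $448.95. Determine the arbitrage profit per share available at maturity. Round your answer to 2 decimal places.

PV(dividends) I = 4.41·e^(−0.0770·5/12) + 8.28·e^(−0.0770·8/12) = 12.1364
Fair futures F* = (S − I)·e^(rT) = (418.40 − 12.1364)·e^0.070583 = 406.2636 × 1.073134 = 435.9753
Market $448.95 > fair 435.9753: forward overpriced → cash-and-carry (borrow at r, buy the stock and collect the dividends, short the forward).
Profit at T = |F_mkt − F*| = |448.95 − 435.9753| = $12.97 per share

$12.97 per share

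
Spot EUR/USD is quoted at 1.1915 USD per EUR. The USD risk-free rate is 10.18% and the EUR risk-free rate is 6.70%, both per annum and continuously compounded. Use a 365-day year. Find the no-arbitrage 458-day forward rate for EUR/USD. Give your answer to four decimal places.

1.2447

F = S·e^((r_USD − r_EUR)T) = 1.1915 · e^((0.1018 − 0.0670) × 458/365)
= 1.1915 · e^0.043667 = 1.1915 × 1.044634
F = 1.2447 USD per EUR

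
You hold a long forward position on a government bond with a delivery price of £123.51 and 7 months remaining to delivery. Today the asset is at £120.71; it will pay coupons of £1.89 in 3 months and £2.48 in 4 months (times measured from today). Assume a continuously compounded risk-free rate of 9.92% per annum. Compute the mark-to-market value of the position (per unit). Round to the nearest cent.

PV(remaining coupons) I = 1.89·e^(−0.0992·3/12) + 2.48·e^(−0.0992·4/12) = 4.2430
Current forward F = (S − I)·e^(rT) = (120.71 − 4.2430)·e^(0.0992·7/12) = 116.4670 × 1.059574 = 123.4054
Value (long) = (F − K)·e^(−rT) = (123.4054 − 123.51) × 0.943776 = -0.0987
Value = -£0.10

-£0.10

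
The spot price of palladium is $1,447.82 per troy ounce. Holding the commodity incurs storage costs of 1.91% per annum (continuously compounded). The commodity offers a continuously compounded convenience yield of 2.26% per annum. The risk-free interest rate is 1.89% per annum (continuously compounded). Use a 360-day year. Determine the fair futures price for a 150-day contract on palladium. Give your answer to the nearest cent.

Net carry = r + u − y = 0.0189 + 0.0191 − 0.0226 = 0.0154
F = S·e^((r+u−y)T) = 1447.82 · e^(0.0154 × 150/360) = 1447.82 · e^0.00641667
= 1447.82 × 1.00643730 = $1,457.14 per troy ounce

$1,457.14 per troy ounce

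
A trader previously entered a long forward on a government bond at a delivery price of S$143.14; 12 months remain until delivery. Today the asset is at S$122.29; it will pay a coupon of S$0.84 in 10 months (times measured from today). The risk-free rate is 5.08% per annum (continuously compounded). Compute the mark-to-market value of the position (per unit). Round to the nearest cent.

-S$14.57

PV(remaining coupons) I = 0.84·e^(−0.0508·10/12) = 0.8052
Current forward F = (S − I)·e^(rT) = (122.29 − 0.8052)·e^(0.0508·12/12) = 121.4848 × 1.052112 = 127.8156
Value (long) = (F − K)·e^(−rT) = (127.8156 − 143.14) × 0.950469 = -14.5654
Value = -S$14.57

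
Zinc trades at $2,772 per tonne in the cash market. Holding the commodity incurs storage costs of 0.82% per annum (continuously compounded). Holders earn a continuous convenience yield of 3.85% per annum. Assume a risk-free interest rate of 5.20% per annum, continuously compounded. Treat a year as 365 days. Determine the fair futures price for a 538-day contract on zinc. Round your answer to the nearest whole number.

$2,862 per tonne

Net carry = r + u − y = 0.0520 + 0.0082 − 0.0385 = 0.0217
F = S·e^((r+u−y)T) = 2772 · e^(0.0217 × 538/365) = 2772 · e^0.031985
= 2772 × 1.032502 = $2,862 per tonne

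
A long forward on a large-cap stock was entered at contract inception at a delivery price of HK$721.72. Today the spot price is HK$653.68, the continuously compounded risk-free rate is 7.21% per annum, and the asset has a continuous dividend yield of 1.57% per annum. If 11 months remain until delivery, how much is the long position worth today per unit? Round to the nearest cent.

-HK$31.22

Current fair forward for the remaining 11 months: F = S·e^((r − q)·T), (r − q) = 0.0721 − 0.0157 = 0.0564
F = 653.68 · e^(0.0564 × 11/12) = 653.68 × 1.053060 = 688.3643
Value of long forward = (F − K)·e^(−rT) = (688.3643 − 721.72) · e^(−0.0721·11/12)
= -33.3557 × 0.936045 = -31.22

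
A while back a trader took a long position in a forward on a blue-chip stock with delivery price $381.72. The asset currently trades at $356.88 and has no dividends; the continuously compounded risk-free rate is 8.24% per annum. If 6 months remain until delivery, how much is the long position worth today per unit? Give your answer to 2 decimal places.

-$9.43

Current fair forward for the remaining 6 months: F = S·e^(r·T), r = 0.0824
F = 356.88 · e^(0.0824 × 6/12) = 356.88 × 1.042060 = 371.8904
Value of long forward = (F − K)·e^(−rT) = (371.8904 − 381.72) · e^(−0.0824·6/12)
= -9.8296 × 0.959637 = -9.43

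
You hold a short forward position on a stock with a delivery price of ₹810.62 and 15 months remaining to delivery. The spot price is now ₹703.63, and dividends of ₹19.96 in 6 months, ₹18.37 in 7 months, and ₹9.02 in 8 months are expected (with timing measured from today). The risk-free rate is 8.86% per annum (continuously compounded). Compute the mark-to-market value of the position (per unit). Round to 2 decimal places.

PV(remaining dividends) I = 19.96·e^(−0.0886·6/12) + 18.37·e^(−0.0886·7/12) + 9.02·e^(−0.0886·8/12) = 45.0424
Current forward F = (S − I)·e^(rT) = (703.63 − 45.0424)·e^(0.0886·15/12) = 658.5876 × 1.117116 = 735.7187
Value (long) = (F − K)·e^(−rT) = (735.7187 − 810.62) × 0.895163 = -67.0489
Short position value = −(long value) = ₹67.05

₹67.05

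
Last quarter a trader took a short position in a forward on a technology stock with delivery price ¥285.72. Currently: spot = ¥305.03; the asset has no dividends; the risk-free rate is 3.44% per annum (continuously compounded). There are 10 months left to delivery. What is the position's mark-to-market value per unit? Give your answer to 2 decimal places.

Current fair forward for the remaining 10 months: F = S·e^(r·T), r = 0.0344
F = 305.03 · e^(0.0344 × 10/12) = 305.03 × 1.029082 = 313.9009
Value of long forward = (F − K)·e^(−rT) = (313.9009 − 285.72) · e^(−0.0344·10/12)
= 28.1809 × 0.971740 = 27.38
Short position value = −(long value) = -¥27.38

-¥27.38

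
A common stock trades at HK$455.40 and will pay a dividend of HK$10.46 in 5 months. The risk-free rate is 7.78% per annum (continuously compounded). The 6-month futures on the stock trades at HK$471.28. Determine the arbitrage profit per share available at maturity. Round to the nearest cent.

PV(dividends) I = 10.46·e^(−0.0778·5/12) = 10.1264
Fair futures F* = (S − I)·e^(rT) = (455.40 − 10.1264)·e^0.038900 = 445.2736 × 1.039667 = 462.9363
Market HK$471.28 > fair 462.9363: forward overpriced → cash-and-carry (borrow at r, buy the stock and collect the dividends, short the forward).
Profit at T = |F_mkt − F*| = |471.28 − 462.9363| = HK$8.34 per share

HK$8.34 per share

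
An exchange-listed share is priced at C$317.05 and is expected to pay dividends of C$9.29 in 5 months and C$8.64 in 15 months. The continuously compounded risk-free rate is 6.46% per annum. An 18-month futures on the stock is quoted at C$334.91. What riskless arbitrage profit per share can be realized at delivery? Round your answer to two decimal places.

PV(dividends) I = 9.29·e^(−0.0646·5/12) + 8.64·e^(−0.0646·15/12) = 17.0130
Fair futures F* = (S − I)·e^(rT) = (317.05 − 17.0130)·e^0.096900 = 300.0370 × 1.101750 = 330.5658
Market C$334.91 > fair 330.5658: forward overpriced → cash-and-carry (borrow at r, buy the stock and collect the dividends, short the forward).
Profit at T = |F_mkt − F*| = |334.91 − 330.5658| = C$4.34 per share

C$4.34 per share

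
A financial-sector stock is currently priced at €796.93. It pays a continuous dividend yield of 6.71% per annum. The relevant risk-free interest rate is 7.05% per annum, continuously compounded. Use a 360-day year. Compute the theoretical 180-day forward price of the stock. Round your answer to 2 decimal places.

€798.29

F = S·e^((r − q)T) = 796.93 · e^((0.0705 − 0.0671) × 180/360)
= 796.93 · e^0.001700 = 796.93 × 1.001701
F = €798.29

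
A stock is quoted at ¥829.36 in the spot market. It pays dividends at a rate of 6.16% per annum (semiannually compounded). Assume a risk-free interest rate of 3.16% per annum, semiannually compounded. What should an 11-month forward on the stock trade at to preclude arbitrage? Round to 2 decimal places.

F = S · (1+r/2)^(2T) / (1+q/2)^(2T)
= 829.36 × 1.029157 / 1.057190 = 829.36 × 0.973483
F = ¥807.37

¥807.37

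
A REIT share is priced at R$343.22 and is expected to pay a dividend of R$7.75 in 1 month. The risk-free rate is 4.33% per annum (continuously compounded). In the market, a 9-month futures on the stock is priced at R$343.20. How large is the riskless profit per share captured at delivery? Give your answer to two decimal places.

PV(dividends) I = 7.75·e^(−0.0433·1/12) = 7.7221
Fair futures F* = (S − I)·e^(rT) = (343.22 − 7.7221)·e^0.032475 = 335.4979 × 1.033008 = 346.5720
Market R$343.20 < fair 346.5720: forward underpriced → reverse cash-and-carry (short the stock, invest proceeds at r, pay the dividends, go long the forward).
Profit at T = |F_mkt − F*| = |343.20 − 346.5720| = R$3.37 per share

R$3.37 per share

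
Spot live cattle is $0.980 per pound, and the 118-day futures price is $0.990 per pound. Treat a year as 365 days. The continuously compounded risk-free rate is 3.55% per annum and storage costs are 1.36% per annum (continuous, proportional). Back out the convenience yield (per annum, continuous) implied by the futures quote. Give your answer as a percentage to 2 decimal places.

1.77%

F = S·e^((r+u−y)T) ⇒ (r+u−y) = ln(F/S)/T
ln(0.990/0.980) = 0.010152; /T ⇒ 0.031402
y = r + u − ln(F/S)/T = 0.0355 + 0.0136 − 0.031402 = 0.017698
y = 1.77%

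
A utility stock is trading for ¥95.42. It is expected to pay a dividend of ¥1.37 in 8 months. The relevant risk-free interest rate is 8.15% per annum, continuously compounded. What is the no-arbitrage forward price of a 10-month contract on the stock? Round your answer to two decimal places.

¥100.74

PV(dividends) I = 1.37·e^(−0.0815·8/12)
I = 1.2975
F = (S − I)·e^(rT) = (95.42 − 1.2975) · e^(0.0815·10/12)
= 94.1225 · e^0.067917 = 94.1225 × 1.070276 = ¥100.74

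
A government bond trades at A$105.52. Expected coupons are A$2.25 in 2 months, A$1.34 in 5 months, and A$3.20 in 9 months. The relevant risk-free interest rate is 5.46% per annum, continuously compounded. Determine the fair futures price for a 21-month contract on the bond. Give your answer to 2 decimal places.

A$108.83

PV(coupons) I = 2.25·e^(−0.0546·2/12) + 1.34·e^(−0.0546·5/12) + 3.20·e^(−0.0546·9/12)
I = 2.2296 + 1.3099 + 3.0716 = 6.6111
F = (S − I)·e^(rT) = (105.52 − 6.6111) · e^(0.0546·21/12)
= 98.9089 · e^0.095550 = 98.9089 × 1.100264 = A$108.83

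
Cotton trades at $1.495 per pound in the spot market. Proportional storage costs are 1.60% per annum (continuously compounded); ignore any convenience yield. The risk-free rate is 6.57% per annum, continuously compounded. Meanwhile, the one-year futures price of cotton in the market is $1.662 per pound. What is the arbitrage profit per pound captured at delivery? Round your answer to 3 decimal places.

Fair futures: F* = S·e^(carry·T), with carry = (r + u) = 0.0657 + 0.0160 = 0.0817
F* = 1.495 · e^(0.0817 × 12/12) = 1.495 · e^0.081700 = 1.495 × 1.085130 = $1.6223
Market $1.662 > fair $1.6223: forward overpriced → cash-and-carry (buy spot, short the forward).
At maturity, profit = |F_mkt − F*| = |1.662 − 1.6223| = $0.040 per pound

$0.040 per pound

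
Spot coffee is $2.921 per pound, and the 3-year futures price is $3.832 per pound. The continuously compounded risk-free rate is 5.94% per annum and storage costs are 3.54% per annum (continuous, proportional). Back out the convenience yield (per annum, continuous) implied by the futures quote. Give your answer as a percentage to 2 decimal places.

0.43%

F = S·e^((r+u−y)T) ⇒ (r+u−y) = ln(F/S)/T
ln(3.832/2.921) = 0.271461; /T ⇒ 0.090487
y = r + u − ln(F/S)/T = 0.0594 + 0.0354 − 0.090487 = 0.004313
y = 0.43%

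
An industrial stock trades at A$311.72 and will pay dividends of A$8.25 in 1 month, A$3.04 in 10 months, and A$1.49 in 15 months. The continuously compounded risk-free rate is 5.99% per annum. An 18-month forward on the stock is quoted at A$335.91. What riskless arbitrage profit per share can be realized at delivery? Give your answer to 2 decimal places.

PV(dividends) I = 8.25·e^(−0.0599·1/12) + 3.04·e^(−0.0599·10/12) + 1.49·e^(−0.0599·15/12) = 12.4834
Fair forward F* = (S − I)·e^(rT) = (311.72 − 12.4834)·e^0.089850 = 299.2366 × 1.094010 = 327.3678
Market A$335.91 > fair 327.3678: forward overpriced → cash-and-carry (borrow at r, buy the stock and collect the dividends, short the forward).
Profit at T = |F_mkt − F*| = |335.91 − 327.3678| = A$8.54 per share

A$8.54 per share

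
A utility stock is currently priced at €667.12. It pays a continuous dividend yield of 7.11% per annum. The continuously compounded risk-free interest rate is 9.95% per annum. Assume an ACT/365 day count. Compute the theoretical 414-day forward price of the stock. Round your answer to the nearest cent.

F = S·e^((r − q)T) = 667.12 · e^((0.0995 − 0.0711) × 414/365)
= 667.12 · e^0.032213 = 667.12 × 1.032737
F = €688.96

€688.96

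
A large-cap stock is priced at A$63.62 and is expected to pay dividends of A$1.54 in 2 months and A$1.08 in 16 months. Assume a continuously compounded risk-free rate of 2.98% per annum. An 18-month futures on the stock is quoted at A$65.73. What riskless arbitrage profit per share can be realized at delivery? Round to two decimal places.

A$1.89 per share

PV(dividends) I = 1.54·e^(−0.0298·2/12) + 1.08·e^(−0.0298·16/12) = 2.5703
Fair futures F* = (S − I)·e^(rT) = (63.62 − 2.5703)·e^0.044700 = 61.0497 × 1.045714 = 63.8405
Market A$65.73 > fair 63.8405: forward overpriced → cash-and-carry (borrow at r, buy the stock and collect the dividends, short the forward).
Profit at T = |F_mkt − F*| = |65.73 − 63.8405| = A$1.89 per share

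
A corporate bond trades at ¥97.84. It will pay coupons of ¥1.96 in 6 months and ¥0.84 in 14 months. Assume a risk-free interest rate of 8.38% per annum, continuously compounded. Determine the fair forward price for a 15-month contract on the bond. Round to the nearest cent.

PV(coupons) I = 1.96·e^(−0.0838·6/12) + 0.84·e^(−0.0838·14/12)
I = 1.8796 + 0.7618 = 2.6414
F = (S − I)·e^(rT) = (97.84 − 2.6414) · e^(0.0838·15/12)
= 95.1986 · e^0.104750 = 95.1986 × 1.110433 = ¥105.71

¥105.71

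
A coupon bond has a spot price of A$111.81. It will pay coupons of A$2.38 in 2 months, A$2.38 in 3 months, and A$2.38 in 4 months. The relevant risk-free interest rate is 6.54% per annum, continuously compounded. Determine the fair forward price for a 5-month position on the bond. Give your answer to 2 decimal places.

A$107.68

PV(coupons) I = 2.38·e^(−0.0654·2/12) + 2.38·e^(−0.0654·3/12) + 2.38·e^(−0.0654·4/12)
I = 2.3542 + 2.3414 + 2.3287 = 7.0243
F = (S − I)·e^(rT) = (111.81 − 7.0243) · e^(0.0654·5/12)
= 104.7857 · e^0.027250 = 104.7857 × 1.027625 = A$107.68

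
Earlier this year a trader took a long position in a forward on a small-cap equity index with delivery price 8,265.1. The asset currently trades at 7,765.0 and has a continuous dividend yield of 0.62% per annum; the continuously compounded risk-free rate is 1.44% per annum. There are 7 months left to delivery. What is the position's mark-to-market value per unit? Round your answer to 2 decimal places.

-459.00

Current fair forward for the remaining 7 months: F = S·e^((r − q)·T), (r − q) = 0.0144 − 0.0062 = 0.0082
F = 7765.0 · e^(0.0082 × 7/12) = 7765.0 × 1.00479479 = 7802.2315
Value of long forward = (F − K)·e^(−rT) = (7802.2315 − 8265.1) · e^(−0.0144·7/12)
= -462.8685 × 0.99163518 = -459.00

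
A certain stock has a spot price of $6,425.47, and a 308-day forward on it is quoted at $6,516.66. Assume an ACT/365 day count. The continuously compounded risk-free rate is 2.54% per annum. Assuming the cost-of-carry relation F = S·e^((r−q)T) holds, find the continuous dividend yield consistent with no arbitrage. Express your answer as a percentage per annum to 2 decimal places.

0.87%

From F = S·e^((r−q)T): (r − q) = ln(F/S)/T
ln(6516.66/6425.47) = ln(1.014192) = 0.014092
(r − q) = 0.014092 / (308/365) = 0.016700
q = r − ln(F/S)/T = 0.0254 − 0.016700 = 0.008700
q = 0.87%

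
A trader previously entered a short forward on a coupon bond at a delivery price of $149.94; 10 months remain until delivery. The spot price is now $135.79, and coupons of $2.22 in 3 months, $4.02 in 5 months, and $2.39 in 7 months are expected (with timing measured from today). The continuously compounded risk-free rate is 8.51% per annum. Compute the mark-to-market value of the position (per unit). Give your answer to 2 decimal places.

$12.21

PV(remaining coupons) I = 2.22·e^(−0.0851·3/12) + 4.02·e^(−0.0851·5/12) + 2.39·e^(−0.0851·7/12) = 8.3275
Current forward F = (S − I)·e^(rT) = (135.79 − 8.3275)·e^(0.0851·10/12) = 127.4625 × 1.073492 = 136.8300
Value (long) = (F − K)·e^(−rT) = (136.8300 − 149.94) × 0.931540 = -12.2125
Short position value = −(long value) = $12.21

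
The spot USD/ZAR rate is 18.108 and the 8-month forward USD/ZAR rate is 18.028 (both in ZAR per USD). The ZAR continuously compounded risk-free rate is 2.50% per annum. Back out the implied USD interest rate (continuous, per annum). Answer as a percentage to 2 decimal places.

F = S·e^((r_ZAR − r_USD)T) ⇒ r_USD = r_ZAR − ln(F/S)/T
ln(18.028/18.108) = -0.004428; /(8/12) = -0.006642
r_USD = 0.0250 + 0.006642 = 0.031642
r_USD = 3.16%

3.16%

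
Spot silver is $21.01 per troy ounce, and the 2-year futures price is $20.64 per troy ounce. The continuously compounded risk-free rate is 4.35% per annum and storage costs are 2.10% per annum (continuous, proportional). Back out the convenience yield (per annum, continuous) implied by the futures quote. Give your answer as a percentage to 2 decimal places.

7.34%

F = S·e^((r+u−y)T) ⇒ (r+u−y) = ln(F/S)/T
ln(20.64/21.01) = -0.017768; /T ⇒ -0.008884
y = r + u − ln(F/S)/T = 0.0435 + 0.0210 + 0.008884 = 0.073384
y = 7.34%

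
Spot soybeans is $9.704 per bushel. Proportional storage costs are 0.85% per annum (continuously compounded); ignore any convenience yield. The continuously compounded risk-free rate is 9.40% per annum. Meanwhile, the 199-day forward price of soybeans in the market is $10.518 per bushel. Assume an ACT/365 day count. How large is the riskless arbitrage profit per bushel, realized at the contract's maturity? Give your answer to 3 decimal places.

Fair forward: F* = S·e^(carry·T), with carry = (r + u) = 0.0940 + 0.0085 = 0.1025
F* = 9.704 · e^(0.1025 × 199/365) = 9.704 · e^0.055884 = 9.704 × 1.057475 = $10.2617
Market $10.518 > fair $10.2617: forward overpriced → cash-and-carry (buy spot, short the forward).
At maturity, profit = |F_mkt − F*| = |10.518 − 10.2617| = $0.256 per bushel

$0.256 per bushel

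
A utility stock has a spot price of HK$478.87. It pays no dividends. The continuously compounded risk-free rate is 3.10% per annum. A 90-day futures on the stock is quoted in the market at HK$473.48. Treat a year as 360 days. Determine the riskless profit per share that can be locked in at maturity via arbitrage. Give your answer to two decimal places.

Fair futures: F* = S·e^(carry·T), with carry = r = 0.0310
F* = 478.87 · e^(0.0310 × 90/360) = 478.87 · e^0.007750 = 478.87 × 1.007780 = HK$482.5956
Market HK$473.48 < fair HK$482.5956: forward underpriced → reverse cash-and-carry (short spot, go long the forward).
At maturity, profit = |F_mkt − F*| = |473.48 − 482.5956| = HK$9.12 per share

HK$9.12 per share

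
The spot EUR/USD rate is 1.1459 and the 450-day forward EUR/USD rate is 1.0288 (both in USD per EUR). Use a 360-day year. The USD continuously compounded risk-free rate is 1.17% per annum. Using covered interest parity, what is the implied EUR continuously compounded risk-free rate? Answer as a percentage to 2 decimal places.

9.79%

F = S·e^((r_USD − r_EUR)T) ⇒ r_EUR = r_USD − ln(F/S)/T
ln(1.0288/1.1459) = -0.107797; /(450/360) = -0.086238
r_EUR = 0.0117 + 0.086238 = 0.097938
r_EUR = 9.79%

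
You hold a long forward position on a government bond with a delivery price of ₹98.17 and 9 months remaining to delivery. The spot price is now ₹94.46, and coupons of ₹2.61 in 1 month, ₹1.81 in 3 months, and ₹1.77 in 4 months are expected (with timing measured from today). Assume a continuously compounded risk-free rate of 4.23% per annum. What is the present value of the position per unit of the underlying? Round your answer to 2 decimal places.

-₹6.78

PV(remaining coupons) I = 2.61·e^(−0.0423·1/12) + 1.81·e^(−0.0423·3/12) + 1.77·e^(−0.0423·4/12) = 6.1370
Current forward F = (S − I)·e^(rT) = (94.46 − 6.1370)·e^(0.0423·9/12) = 88.3230 × 1.032234 = 91.1700
Value (long) = (F − K)·e^(−rT) = (91.1700 − 98.17) × 0.968773 = -6.7814
Value = -₹6.78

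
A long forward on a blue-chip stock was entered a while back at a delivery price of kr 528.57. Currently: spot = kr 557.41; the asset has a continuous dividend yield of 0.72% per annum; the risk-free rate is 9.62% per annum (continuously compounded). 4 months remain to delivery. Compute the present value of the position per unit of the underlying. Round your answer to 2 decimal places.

kr 44.18

Current fair forward for the remaining 4 months: F = S·e^((r − q)·T), (r − q) = 0.0962 − 0.0072 = 0.0890
F = 557.41 · e^(0.0890 × 4/12) = 557.41 × 1.030111 = 574.1942
Value of long forward = (F − K)·e^(−rT) = (574.1942 − 528.57) · e^(−0.0962·4/12)
= 45.6242 × 0.968442 = 44.18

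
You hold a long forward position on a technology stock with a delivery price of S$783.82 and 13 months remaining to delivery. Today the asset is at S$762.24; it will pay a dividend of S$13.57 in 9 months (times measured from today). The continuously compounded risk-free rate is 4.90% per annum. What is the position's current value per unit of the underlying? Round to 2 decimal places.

PV(remaining dividends) I = 13.57·e^(−0.0490·9/12) = 13.0804
Current forward F = (S − I)·e^(rT) = (762.24 − 13.0804)·e^(0.0490·13/12) = 749.1596 × 1.054518 = 790.0023
Value (long) = (F − K)·e^(−rT) = (790.0023 − 783.82) × 0.948301 = 5.8627
Value = S$5.86

S$5.86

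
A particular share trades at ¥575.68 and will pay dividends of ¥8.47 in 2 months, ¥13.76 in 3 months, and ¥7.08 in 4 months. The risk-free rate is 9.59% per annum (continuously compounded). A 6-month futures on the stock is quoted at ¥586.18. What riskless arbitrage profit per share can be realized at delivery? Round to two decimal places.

¥12.26 per share

PV(dividends) I = 8.47·e^(−0.0959·2/12) + 13.76·e^(−0.0959·3/12) + 7.08·e^(−0.0959·4/12) = 28.6270
Fair futures F* = (S − I)·e^(rT) = (575.68 − 28.6270)·e^0.047950 = 547.0530 × 1.049118 = 573.9231
Market ¥586.18 > fair 573.9231: forward overpriced → cash-and-carry (borrow at r, buy the stock and collect the dividends, short the forward).
Profit at T = |F_mkt − F*| = |586.18 − 573.9231| = ¥12.26 per share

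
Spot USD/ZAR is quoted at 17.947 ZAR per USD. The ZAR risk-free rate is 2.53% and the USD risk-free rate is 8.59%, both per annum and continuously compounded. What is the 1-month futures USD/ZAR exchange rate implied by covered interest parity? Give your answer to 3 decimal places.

17.857

F = S·e^((r_ZAR − r_USD)T) = 17.947 · e^((0.0253 − 0.0859) × 1/12)
= 17.947 · e^-0.005050 = 17.947 × 0.994963
F = 17.857 ZAR per USD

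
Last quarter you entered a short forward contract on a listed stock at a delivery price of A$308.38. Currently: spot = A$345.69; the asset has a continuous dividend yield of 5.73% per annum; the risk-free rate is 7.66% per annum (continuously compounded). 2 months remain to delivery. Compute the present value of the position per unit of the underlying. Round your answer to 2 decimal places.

Current fair forward for the remaining 2 months: F = S·e^((r − q)·T), (r − q) = 0.0766 − 0.0573 = 0.0193
F = 345.69 · e^(0.0193 × 2/12) = 345.69 × 1.003222 = 346.8038
Value of long forward = (F − K)·e^(−rT) = (346.8038 − 308.38) · e^(−0.0766·2/12)
= 38.4238 × 0.987314 = 37.94
Short position value = −(long value) = -A$37.94

-A$37.94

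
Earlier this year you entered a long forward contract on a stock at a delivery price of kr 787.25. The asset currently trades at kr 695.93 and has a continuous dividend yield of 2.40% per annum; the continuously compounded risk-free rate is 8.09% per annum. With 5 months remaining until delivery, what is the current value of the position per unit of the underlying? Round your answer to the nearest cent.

-kr 72.15

Current fair forward for the remaining 5 months: F = S·e^((r − q)·T), (r − q) = 0.0809 − 0.0240 = 0.0569
F = 695.93 · e^(0.0569 × 5/12) = 695.93 × 1.023992 = 712.6268
Value of long forward = (F − K)·e^(−rT) = (712.6268 − 787.25) · e^(−0.0809·5/12)
= -74.6232 × 0.966853 = -72.15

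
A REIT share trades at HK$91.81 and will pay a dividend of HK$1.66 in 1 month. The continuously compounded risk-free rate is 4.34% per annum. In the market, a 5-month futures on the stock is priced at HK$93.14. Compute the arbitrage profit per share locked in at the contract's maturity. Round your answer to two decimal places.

HK$1.34 per share

PV(dividends) I = 1.66·e^(−0.0434·1/12) = 1.6540
Fair futures F* = (S − I)·e^(rT) = (91.81 − 1.6540)·e^0.018083 = 90.1560 × 1.018247 = 91.8011
Market HK$93.14 > fair 91.8011: forward overpriced → cash-and-carry (borrow at r, buy the stock and collect the dividends, short the forward).
Profit at T = |F_mkt − F*| = |93.14 − 91.8011| = HK$1.34 per share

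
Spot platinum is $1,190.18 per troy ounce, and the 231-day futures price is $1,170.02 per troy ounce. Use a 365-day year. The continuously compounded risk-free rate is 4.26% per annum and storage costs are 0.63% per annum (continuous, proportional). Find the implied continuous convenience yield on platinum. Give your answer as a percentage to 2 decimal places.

7.59%

F = S·e^((r+u−y)T) ⇒ (r+u−y) = ln(F/S)/T
ln(1170.02/1190.18) = -0.017084; /T ⇒ -0.026994
y = r + u − ln(F/S)/T = 0.0426 + 0.0063 + 0.026994 = 0.075894
y = 7.59%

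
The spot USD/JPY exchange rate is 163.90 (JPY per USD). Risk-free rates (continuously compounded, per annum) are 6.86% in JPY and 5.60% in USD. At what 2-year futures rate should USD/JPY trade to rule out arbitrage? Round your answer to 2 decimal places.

168.08

F = S·e^((r_JPY − r_USD)T) = 163.90 · e^((0.0686 − 0.0560) × 2)
= 163.90 · e^0.025200 = 163.90 × 1.025520
F = 168.08 JPY per USD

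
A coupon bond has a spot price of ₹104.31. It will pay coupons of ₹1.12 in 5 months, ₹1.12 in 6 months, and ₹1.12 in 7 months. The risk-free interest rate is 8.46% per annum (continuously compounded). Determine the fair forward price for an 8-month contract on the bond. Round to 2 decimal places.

PV(coupons) I = 1.12·e^(−0.0846·5/12) + 1.12·e^(−0.0846·6/12) + 1.12·e^(−0.0846·7/12)
I = 1.0812 + 1.0736 + 1.0661 = 3.2209
F = (S − I)·e^(rT) = (104.31 − 3.2209) · e^(0.0846·8/12)
= 101.0891 · e^0.056400 = 101.0891 × 1.058021 = ₹106.95

₹106.95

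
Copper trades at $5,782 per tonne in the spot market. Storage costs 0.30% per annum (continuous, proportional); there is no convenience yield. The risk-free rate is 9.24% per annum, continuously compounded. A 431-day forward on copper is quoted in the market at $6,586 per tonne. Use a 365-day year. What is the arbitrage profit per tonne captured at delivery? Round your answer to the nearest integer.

$115 per tonne

Fair forward: F* = S·e^(carry·T), with carry = (r + u) = 0.0924 + 0.0030 = 0.0954
F* = 5782 · e^(0.0954 × 431/365) = 5782 · e^0.112650 = 5782 × 1.119240 = $6471.4457
Market $6586 > fair $6471.4457: forward overpriced → cash-and-carry (buy spot, short the forward).
At maturity, profit = |F_mkt − F*| = |6586 − 6471.4457| = $115 per tonne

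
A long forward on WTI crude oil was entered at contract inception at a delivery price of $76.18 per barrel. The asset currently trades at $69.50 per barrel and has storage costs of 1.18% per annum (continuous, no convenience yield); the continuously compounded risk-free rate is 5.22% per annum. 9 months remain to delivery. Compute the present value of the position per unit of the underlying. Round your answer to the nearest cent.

Current fair forward for the remaining 9 months: F = S·e^((r + u)·T), (r + u) = 0.0522 + 0.0118 = 0.0640
F = 69.50 · e^(0.0640 × 9/12) = 69.50 × 1.049171 = 72.9174
Value of long forward = (F − K)·e^(−rT) = (72.9174 − 76.18) · e^(−0.0522·9/12)
= -3.2626 × 0.961606 = -3.14

-$3.14 per barrel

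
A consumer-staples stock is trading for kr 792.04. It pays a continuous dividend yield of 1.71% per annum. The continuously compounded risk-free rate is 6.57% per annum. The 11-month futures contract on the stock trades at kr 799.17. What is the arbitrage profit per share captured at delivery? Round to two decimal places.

Fair futures: F* = S·e^(carry·T), with carry = (r − q) = 0.0657 − 0.0171 = 0.0486
F* = 792.04 · e^(0.0486 × 11/12) = 792.04 · e^0.044550 = 792.04 × 1.045557 = kr 828.1230
Market kr 799.17 < fair kr 828.1230: forward underpriced → reverse cash-and-carry (short spot, go long the forward).
At maturity, profit = |F_mkt − F*| = |799.17 − 828.1230| = kr 28.95 per share

kr 28.95 per share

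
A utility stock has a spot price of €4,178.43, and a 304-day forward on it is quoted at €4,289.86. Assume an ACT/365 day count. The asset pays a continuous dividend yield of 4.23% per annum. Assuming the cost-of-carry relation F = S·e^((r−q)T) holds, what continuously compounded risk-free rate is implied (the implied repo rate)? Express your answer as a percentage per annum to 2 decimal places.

7.39%

From F = S·e^((r−q)T): (r − q) = ln(F/S)/T
ln(4289.86/4178.43) = ln(1.026668) = 0.026319
(r − q) = 0.026319 / (304/365) = 0.031600
r = ln(F/S)/T + q = 0.031600 + 0.0423 = 0.073900
r = 7.39%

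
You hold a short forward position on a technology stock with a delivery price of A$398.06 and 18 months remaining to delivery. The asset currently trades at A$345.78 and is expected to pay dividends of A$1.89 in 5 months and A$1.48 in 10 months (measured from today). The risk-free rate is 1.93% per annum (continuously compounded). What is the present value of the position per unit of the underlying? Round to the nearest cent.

A$44.25

PV(remaining dividends) I = 1.89·e^(−0.0193·5/12) + 1.48·e^(−0.0193·10/12) = 3.3312
Current forward F = (S − I)·e^(rT) = (345.78 − 3.3312)·e^(0.0193·18/12) = 342.4488 × 1.029373 = 352.5075
Value (long) = (F − K)·e^(−rT) = (352.5075 − 398.06) × 0.971465 = -44.2527
Short position value = −(long value) = A$44.25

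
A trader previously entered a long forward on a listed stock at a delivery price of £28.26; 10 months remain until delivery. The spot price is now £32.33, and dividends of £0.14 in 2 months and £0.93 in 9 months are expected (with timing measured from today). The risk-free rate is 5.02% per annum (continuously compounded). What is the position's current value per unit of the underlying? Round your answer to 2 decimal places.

£4.19

PV(remaining dividends) I = 0.14·e^(−0.0502·2/12) + 0.93·e^(−0.0502·9/12) = 1.0345
Current forward F = (S − I)·e^(rT) = (32.33 − 1.0345)·e^(0.0502·10/12) = 31.2955 × 1.042721 = 32.6325
Value (long) = (F − K)·e^(−rT) = (32.6325 − 28.26) × 0.959030 = 4.1934
Value = £4.19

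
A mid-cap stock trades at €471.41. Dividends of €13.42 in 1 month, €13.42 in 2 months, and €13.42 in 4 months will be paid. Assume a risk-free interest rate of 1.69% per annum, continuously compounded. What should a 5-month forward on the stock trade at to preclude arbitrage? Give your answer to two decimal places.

€434.33

PV(dividends) I = 13.42·e^(−0.0169·1/12) + 13.42·e^(−0.0169·2/12) + 13.42·e^(−0.0169·4/12)
I = 13.4011 + 13.3823 + 13.3446 = 40.1280
F = (S − I)·e^(rT) = (471.41 − 40.1280) · e^(0.0169·5/12)
= 431.2820 · e^0.007042 = 431.2820 × 1.007067 = €434.33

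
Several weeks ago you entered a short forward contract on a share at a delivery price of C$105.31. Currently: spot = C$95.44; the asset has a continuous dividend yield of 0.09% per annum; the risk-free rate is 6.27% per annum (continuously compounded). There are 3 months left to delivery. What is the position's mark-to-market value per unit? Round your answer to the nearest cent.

Current fair forward for the remaining 3 months: F = S·e^((r − q)·T), (r − q) = 0.0627 − 0.0009 = 0.0618
F = 95.44 · e^(0.0618 × 3/12) = 95.44 × 1.015570 = 96.9260
Value of long forward = (F − K)·e^(−rT) = (96.9260 − 105.31) · e^(−0.0627·3/12)
= -8.3840 × 0.984447 = -8.25
Short position value = −(long value) = C$8.25

C$8.25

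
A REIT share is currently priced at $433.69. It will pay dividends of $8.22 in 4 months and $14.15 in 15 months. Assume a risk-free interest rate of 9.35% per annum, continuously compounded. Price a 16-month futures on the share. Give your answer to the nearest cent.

$467.99

PV(dividends) I = 8.22·e^(−0.0935·4/12) + 14.15·e^(−0.0935·15/12)
I = 7.9678 + 12.5892 = 20.5570
F = (S − I)·e^(rT) = (433.69 − 20.5570) · e^(0.0935·16/12)
= 413.1330 · e^0.124667 = 413.1330 × 1.132771 = $467.99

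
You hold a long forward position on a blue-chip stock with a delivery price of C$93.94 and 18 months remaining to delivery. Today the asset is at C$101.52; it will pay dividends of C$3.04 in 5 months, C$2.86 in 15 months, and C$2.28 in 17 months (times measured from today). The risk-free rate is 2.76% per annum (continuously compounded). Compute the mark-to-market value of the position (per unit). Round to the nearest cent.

C$3.43

PV(remaining dividends) I = 3.04·e^(−0.0276·5/12) + 2.86·e^(−0.0276·15/12) + 2.28·e^(−0.0276·17/12) = 7.9608
Current forward F = (S − I)·e^(rT) = (101.52 − 7.9608)·e^(0.0276·18/12) = 93.5592 × 1.042269 = 97.5139
Value (long) = (F − K)·e^(−rT) = (97.5139 − 93.94) × 0.959445 = 3.4290
Value = C$3.43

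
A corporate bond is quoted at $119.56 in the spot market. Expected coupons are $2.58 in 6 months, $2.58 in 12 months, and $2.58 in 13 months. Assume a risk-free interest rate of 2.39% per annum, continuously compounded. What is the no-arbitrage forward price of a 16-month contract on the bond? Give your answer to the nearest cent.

PV(coupons) I = 2.58·e^(−0.0239·6/12) + 2.58·e^(−0.0239·12/12) + 2.58·e^(−0.0239·13/12)
I = 2.5494 + 2.5191 + 2.5141 = 7.5826
F = (S − I)·e^(rT) = (119.56 − 7.5826) · e^(0.0239·16/12)
= 111.9774 · e^0.031867 = 111.9774 × 1.032380 = $115.60

$115.60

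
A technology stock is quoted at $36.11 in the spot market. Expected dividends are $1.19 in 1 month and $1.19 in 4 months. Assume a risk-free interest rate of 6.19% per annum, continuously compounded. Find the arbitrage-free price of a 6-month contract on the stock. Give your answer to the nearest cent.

PV(dividends) I = 1.19·e^(−0.0619·1/12) + 1.19·e^(−0.0619·4/12)
I = 1.1839 + 1.1657 = 2.3496
F = (S − I)·e^(rT) = (36.11 − 2.3496) · e^(0.0619·6/12)
= 33.7604 · e^0.030950 = 33.7604 × 1.031434 = $34.82

$34.82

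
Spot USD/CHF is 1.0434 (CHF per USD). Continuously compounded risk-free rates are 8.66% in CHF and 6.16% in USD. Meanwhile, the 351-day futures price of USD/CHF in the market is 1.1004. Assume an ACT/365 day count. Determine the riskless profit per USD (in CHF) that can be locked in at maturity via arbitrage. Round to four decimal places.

Fair futures: F* = S·e^(carry·T), with carry = (r_CHF − r_USD) = 0.0866 − 0.0616 = 0.0250
F* = 1.0434 · e^(0.0250 × 351/365) = 1.0434 · e^0.024041 = 1.0434 × 1.024332 = 1.0688
Market 1.1004 > fair 1.0688: forward overpriced → cash-and-carry (buy spot, short the forward).
At maturity, profit = |F_mkt − F*| = |1.1004 − 1.0688| = 0.0316 per USD (in CHF)

0.0316 per USD (in CHF)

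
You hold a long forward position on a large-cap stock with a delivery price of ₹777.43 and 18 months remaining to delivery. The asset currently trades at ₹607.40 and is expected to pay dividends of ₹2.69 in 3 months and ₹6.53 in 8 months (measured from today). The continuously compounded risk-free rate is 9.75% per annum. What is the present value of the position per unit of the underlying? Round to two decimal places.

PV(remaining dividends) I = 2.69·e^(−0.0975·3/12) + 6.53·e^(−0.0975·8/12) = 8.7443
Current forward F = (S − I)·e^(rT) = (607.40 − 8.7443)·e^(0.0975·18/12) = 598.6557 × 1.157486 = 692.9356
Value (long) = (F − K)·e^(−rT) = (692.9356 − 777.43) × 0.863942 = -72.9983
Value = -₹73.00

-₹73.00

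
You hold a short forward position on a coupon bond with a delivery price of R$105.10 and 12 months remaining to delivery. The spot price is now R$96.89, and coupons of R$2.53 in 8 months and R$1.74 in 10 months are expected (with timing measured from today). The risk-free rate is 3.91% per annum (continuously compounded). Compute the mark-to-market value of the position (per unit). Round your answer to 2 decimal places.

R$8.33

PV(remaining coupons) I = 2.53·e^(−0.0391·8/12) + 1.74·e^(−0.0391·10/12) = 4.1491
Current forward F = (S − I)·e^(rT) = (96.89 − 4.1491)·e^(0.0391·12/12) = 92.7409 × 1.039874 = 96.4389
Value (long) = (F − K)·e^(−rT) = (96.4389 − 105.10) × 0.961655 = -8.3290
Short position value = −(long value) = R$8.33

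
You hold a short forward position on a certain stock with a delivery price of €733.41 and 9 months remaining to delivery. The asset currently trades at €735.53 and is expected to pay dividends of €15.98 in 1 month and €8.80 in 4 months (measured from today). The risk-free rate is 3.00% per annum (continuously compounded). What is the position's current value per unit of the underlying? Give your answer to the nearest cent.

€6.22

PV(remaining dividends) I = 15.98·e^(−0.0300·1/12) + 8.80·e^(−0.0300·4/12) = 24.6525
Current forward F = (S − I)·e^(rT) = (735.53 − 24.6525)·e^(0.0300·9/12) = 710.8775 × 1.022755 = 727.0535
Value (long) = (F − K)·e^(−rT) = (727.0535 − 733.41) × 0.977751 = -6.2151
Short position value = −(long value) = €6.22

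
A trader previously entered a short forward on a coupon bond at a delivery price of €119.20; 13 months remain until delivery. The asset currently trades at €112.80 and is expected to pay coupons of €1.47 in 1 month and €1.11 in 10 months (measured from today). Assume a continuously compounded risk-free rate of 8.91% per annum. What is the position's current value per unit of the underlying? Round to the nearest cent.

-€2.08

PV(remaining coupons) I = 1.47·e^(−0.0891·1/12) + 1.11·e^(−0.0891·10/12) = 2.4897
Current forward F = (S − I)·e^(rT) = (112.80 − 2.4897)·e^(0.0891·13/12) = 110.3103 × 1.101337 = 121.4888
Value (long) = (F − K)·e^(−rT) = (121.4888 − 119.20) × 0.907987 = 2.0782
Short position value = −(long value) = -€2.08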